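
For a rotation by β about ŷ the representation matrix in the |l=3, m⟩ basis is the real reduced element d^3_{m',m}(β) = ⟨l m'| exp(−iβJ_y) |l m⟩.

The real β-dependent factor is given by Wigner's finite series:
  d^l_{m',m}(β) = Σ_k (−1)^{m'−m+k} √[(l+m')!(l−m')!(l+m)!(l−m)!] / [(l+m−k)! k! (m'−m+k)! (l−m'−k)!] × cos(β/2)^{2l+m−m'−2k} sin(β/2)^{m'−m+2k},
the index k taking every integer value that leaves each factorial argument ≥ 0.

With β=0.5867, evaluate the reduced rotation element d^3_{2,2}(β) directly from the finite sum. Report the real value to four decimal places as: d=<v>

d^3_{2,2}(β=0.5867) via Wigner's sum:
With c≡cos(β/2)=0.957281 and s≡sin(β/2)=0.289161, N=[120·1·120·1]^{1/2}=120.000000
k∈{0,1} keeps every argument non-negative
  k=0: (−1)^0·120.0000/(120)·0.9573^6·0.2892^0 = +0.769548
  k=1: (−1)^1·120.0000/(24)·0.9573^4·0.2892^2 = -0.351080
d^3_{2,2}(0.5867) = +0.769548 -0.351080 = +0.418468

d=0.4185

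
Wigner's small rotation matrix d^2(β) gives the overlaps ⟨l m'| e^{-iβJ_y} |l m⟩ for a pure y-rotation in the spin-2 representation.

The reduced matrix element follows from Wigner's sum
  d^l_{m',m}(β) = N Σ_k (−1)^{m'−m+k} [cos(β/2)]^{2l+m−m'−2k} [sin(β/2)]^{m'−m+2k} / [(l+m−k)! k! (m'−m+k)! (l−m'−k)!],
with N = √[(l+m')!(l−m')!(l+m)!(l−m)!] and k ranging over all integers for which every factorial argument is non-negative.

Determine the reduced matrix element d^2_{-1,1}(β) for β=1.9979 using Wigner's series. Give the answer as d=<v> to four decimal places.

d^2_{-1,1}(β=1.9979) via Wigner's sum:
With c≡cos(β/2)=0.541186 and s≡sin(β/2)=0.840903, N=[1·6·6·1]^{1/2}=6.000000
The bounds max(0,m−m')=2 and min(l+m,l−m')=3 give 2 terms
  k=2: (−1)^0·6.0000/(2)·0.5412^2·0.8409^2 = +0.621306
  k=3: (−1)^1·6.0000/(6)·0.5412^0·0.8409^4 = -0.500016
d^2_{-1,1}(1.9979) = +0.621306 -0.500016 = +0.121290

d=0.1213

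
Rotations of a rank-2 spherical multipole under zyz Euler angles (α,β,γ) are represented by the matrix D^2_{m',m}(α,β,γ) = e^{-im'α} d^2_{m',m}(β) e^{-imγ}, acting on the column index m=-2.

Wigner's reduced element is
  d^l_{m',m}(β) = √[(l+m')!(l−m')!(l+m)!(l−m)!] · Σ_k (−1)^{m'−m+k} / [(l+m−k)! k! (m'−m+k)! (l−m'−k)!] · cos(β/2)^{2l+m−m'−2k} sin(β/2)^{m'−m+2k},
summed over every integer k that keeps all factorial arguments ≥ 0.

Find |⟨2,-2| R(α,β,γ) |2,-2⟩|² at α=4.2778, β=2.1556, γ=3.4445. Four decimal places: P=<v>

D^2_{-2,-2}(4.2778,2.1556,3.4445) = e^{-i·-2·4.2778}·d^2_{-2,-2}(2.1556)·e^{-i·-2·3.4445}. Compute d first:
Half-angle: c=0.473268, s=0.880919. N=√(1·24·1·24)=24.000000
Admissible k: 0..0 (factorial args all ≥0)
  k=0: (−1)^0·24.0000/(24)·0.4733^4·0.8809^0 = +0.050168
d^2_{-2,-2}(2.1556) = +0.050168
|D^2_{-2,-2}|² = |d^2_{-2,-2}(β)|² = (+0.050168)² = 0.002517 (the z-rotation phases have unit modulus)

P=0.0025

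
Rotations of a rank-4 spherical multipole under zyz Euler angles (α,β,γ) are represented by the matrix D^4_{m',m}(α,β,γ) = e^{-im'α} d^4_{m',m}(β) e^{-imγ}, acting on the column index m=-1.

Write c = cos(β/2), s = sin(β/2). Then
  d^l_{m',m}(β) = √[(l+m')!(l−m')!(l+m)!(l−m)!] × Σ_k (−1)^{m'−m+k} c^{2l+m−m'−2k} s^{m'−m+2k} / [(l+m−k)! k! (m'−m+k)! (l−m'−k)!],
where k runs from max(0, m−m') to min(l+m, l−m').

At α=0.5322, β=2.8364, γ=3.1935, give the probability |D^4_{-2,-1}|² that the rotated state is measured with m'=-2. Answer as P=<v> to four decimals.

P=0.0020

First d^4_{-2,-1}(β=2.8364), then the phase factors e^{-i(-2)α} and e^{-i(-1)γ}:
Half-angle: c=0.152005, s=0.988380. N=√(2·720·6·120)=1018.233765
The bounds max(0,m−m')=1 and min(l+m,l−m')=3 give 3 terms
  k=1: (−1)^0·1018.2338/(240)·0.1520^7·0.9884^1 = +0.000008
  k=2: (−1)^1·1018.2338/(48)·0.1520^5·0.9884^3 = -0.001662
  k=3: (−1)^2·1018.2338/(72)·0.1520^3·0.9884^5 = +0.046850
d^4_{-2,-1}(2.8364) = +0.000008 -0.001662 +0.046850 = +0.045195
|D^4_{-2,-1}|² = |d^4_{-2,-1}(β)|² = (+0.045195)² = 0.002043 (the z-rotation phases have unit modulus)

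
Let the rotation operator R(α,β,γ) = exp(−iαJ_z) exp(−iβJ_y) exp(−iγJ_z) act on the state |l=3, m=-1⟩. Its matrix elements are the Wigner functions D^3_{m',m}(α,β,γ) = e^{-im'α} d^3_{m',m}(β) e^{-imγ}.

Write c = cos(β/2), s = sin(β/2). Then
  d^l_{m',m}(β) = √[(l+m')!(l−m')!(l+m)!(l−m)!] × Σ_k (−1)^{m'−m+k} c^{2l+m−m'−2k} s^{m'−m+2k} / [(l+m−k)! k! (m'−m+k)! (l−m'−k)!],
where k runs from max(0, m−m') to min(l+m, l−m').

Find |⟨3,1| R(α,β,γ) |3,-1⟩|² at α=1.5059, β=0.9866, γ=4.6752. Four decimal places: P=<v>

First d^3_{1,-1}(β=0.9866), then the phase factors e^{-i(1)α} and e^{-i(-1)γ}:
c=cos(0.9866/2)=0.880775, s=sin(0.9866/2)=0.473535; N=√[24·2·2·24]=48.000000
Admissible k: 0..2 (factorial args all ≥0)
  k=0: (−1)^2·48.0000/(8)·0.8808^4·0.4735^2 = +0.809684
  k=1: (−1)^3·48.0000/(6)·0.8808^2·0.4735^4 = -0.312053
  k=2: (−1)^4·48.0000/(48)·0.8808^0·0.4735^6 = +0.011275
d^3_{1,-1}(0.9866) = +0.809684 -0.312053 +0.011275 = +0.508906
|D^3_{1,-1}|² = |d^3_{1,-1}(β)|² = (+0.508906)² = 0.258985 (the z-rotation phases have unit modulus)

P=0.2590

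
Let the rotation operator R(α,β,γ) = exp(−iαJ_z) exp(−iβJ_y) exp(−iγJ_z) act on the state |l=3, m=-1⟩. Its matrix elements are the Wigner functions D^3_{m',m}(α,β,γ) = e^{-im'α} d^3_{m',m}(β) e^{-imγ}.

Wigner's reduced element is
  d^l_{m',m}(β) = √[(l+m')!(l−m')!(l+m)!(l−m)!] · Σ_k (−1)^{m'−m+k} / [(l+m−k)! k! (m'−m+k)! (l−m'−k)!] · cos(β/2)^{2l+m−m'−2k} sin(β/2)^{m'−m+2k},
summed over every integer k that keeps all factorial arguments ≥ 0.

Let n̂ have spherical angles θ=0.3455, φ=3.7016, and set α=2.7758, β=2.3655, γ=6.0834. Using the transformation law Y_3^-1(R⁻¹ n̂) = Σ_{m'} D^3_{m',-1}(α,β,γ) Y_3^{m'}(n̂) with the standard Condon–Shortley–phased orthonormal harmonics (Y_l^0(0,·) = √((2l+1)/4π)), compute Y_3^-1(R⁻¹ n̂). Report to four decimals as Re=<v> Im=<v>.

Need the full column D^3_{m',-1} for m'=−3..3 at α=2.7758, β=2.3655, γ=6.0834.
cos(β/2)=0.378381, sin(β/2)=0.925650
d^3_{-3,-1}: single k=2 term ⇒ +0.068023;  D = -0.018382+0.065492i
d^3_{-2,-1}: k∈[1..2] ⇒ +0.022703 -0.271742 = -0.249039;  D = -0.148610+0.199839i
d^3_{-1,-1}: k∈[0..2] ⇒ +0.002935 -0.140508 +0.630662 = +0.493089;  D = -0.416305+0.264248i
d^3_{0,-1}: k∈[0..2] ⇒ -0.024870 +0.446518 -0.890746 = -0.469098;  D = -0.459767+0.093097i
d^3_{1,-1}: k∈[0..2] ⇒ +0.105381 -0.840883 +0.629044 = -0.106458;  D = +0.104994+0.017592i
d^3_{2,-1}: k∈[0..1] ⇒ -0.271742 +0.813136 = +0.541393;  D = +0.466625+0.274533i
d^3_{3,-1}: single k=0 term ⇒ +0.407090;  D = -0.253818-0.318275i
Y_3^{m'}(θ=0.3455,φ=3.7016) and Σ D·Y over m':
  (-0.0184+0.0655i)·(+0.0018+0.0161i)  (-0.1486+0.1998i)·(+0.0481-0.0993i)  (-0.4163+0.2642i)·(-0.3177+0.1992i)  (-0.4598+0.0931i)·(+0.5009+0.0000i)  (+0.1050+0.0176i)·(+0.3177+0.1992i)  (+0.4666+0.2745i)·(+0.0481+0.0993i)  (-0.2538-0.3183i)·(-0.0018+0.0161i)
Y_3^-1(R⁻¹ n̂) = -0.108442-0.013599i

Re=-0.1084 Im=-0.0136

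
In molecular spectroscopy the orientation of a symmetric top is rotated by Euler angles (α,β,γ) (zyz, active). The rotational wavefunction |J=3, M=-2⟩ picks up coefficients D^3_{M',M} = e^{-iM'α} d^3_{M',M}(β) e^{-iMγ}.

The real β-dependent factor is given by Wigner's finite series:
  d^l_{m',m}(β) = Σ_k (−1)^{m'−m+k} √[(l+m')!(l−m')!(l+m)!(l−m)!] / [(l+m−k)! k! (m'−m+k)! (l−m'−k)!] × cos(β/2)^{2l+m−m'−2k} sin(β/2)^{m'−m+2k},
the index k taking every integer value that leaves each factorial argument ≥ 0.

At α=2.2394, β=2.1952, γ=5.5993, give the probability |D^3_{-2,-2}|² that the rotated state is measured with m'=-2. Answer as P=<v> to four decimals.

P=0.0262

Split into d^3_{-2,-2}(β=2.1952) × two z-phases.
Half-angle: c=0.455734, s=0.890116. N=√(1·120·1·120)=120.000000
Admissible k: 0..1 (factorial args all ≥0)
  k=0: (−1)^0·120.0000/(120)·0.4557^6·0.8901^0 = +0.008959
  k=1: (−1)^1·120.0000/(24)·0.4557^4·0.8901^2 = -0.170887
d^3_{-2,-2}(2.1952) = +0.008959 -0.170887 = -0.161927
|D^3_{-2,-2}|² = |d^3_{-2,-2}(β)|² = (-0.161927)² = 0.026220 (the z-rotation phases have unit modulus)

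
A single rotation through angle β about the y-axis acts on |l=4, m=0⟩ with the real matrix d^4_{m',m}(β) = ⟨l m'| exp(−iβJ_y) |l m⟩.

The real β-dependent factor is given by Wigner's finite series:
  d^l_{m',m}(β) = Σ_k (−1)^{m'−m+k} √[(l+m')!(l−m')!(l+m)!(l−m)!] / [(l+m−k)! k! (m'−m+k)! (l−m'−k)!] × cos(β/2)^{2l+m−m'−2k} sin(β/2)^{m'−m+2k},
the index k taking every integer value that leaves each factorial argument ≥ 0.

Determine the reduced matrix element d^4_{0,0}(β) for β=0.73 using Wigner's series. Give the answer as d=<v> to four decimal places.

d^4_{0,0}(β=0.73) via Wigner's sum:
With c≡cos(β/2)=0.934124 and s≡sin(β/2)=0.356949, N=[24·24·24·24]^{1/2}=576.000000
The bounds max(0,m−m')=0 and min(l+m,l−m')=4 give 5 terms
  k=0: (−1)^0·576.0000/(576)·0.9341^8·0.3569^0 = +0.579743
  k=1: (−1)^1·576.0000/(36)·0.9341^6·0.3569^2 = -1.354439
  k=2: (−1)^2·576.0000/(16)·0.9341^4·0.3569^4 = +0.444986
  k=3: (−1)^3·576.0000/(36)·0.9341^2·0.3569^6 = -0.028878
  k=4: (−1)^4·576.0000/(576)·0.9341^0·0.3569^8 = +0.000264
d^4_{0,0}(0.73) = +0.579743 -1.354439 +0.444986 -0.028878 +0.000264 = -0.358325

d=-0.3583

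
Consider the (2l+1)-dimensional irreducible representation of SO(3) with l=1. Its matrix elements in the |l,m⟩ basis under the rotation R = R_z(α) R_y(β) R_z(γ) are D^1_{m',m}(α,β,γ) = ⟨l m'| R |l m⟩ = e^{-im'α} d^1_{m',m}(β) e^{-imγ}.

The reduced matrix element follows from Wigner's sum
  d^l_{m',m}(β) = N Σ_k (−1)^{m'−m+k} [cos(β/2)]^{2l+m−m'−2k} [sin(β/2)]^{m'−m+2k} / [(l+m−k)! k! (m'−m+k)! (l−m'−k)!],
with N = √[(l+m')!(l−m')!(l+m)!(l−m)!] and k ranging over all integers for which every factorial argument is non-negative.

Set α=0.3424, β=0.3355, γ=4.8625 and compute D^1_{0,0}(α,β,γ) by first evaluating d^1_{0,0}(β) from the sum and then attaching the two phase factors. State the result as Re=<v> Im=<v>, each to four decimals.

Split into d^1_{0,0}(β=0.3355) × two z-phases.
Half-angle: c=0.985963, s=0.166964. N=√(1·1·1·1)=1.000000
k: max(0,(0)−(0))=0 … min(1+(0),1−(0))=1
  k=0: (−1)^0·1.0000/(1)·0.9860^2·0.1670^0 = +0.972123
  k=1: (−1)^1·1.0000/(1)·0.9860^0·0.1670^2 = -0.027877
d^1_{0,0}(0.3355) = +0.972123 -0.027877 = +0.944246
Phases: e^{-i·(0)·0.3424}=+1.000000+0.000000i, e^{-i·(0)·4.8625}=+1.000000+0.000000i ⇒ D=+0.944246+0.000000i

Re=0.9442 Im=0.0000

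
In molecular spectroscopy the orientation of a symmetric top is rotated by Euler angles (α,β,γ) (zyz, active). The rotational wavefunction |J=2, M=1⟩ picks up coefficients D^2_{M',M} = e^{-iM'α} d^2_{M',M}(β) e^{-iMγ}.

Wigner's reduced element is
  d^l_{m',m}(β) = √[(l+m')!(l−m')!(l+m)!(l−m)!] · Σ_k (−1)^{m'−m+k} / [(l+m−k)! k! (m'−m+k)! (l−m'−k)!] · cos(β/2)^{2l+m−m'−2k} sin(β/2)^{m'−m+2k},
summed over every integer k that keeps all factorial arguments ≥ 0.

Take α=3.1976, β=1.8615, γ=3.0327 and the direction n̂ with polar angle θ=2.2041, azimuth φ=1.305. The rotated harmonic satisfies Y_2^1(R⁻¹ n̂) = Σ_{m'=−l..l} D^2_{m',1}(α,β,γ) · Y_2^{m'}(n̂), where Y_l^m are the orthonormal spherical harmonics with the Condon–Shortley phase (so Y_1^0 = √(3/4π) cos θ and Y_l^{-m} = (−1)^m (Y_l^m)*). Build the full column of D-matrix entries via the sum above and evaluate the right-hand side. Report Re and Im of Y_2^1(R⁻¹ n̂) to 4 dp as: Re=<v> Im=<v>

Re=-0.0415 Im=0.0398

Need the full column D^2_{m',1} for m'=−2..2 at α=3.1976, β=1.8615, γ=3.0327.
cos(β/2)=0.597233, sin(β/2)=0.802068
d^2_{-2,1}: single k=3 term ⇒ +0.616321;  D = -0.601344-0.135045i
d^2_{-1,1}: k∈[2..3] ⇒ +0.688384 -0.413852 = +0.274532;  D = +0.270808+0.045065i
d^2_{0,1}: k∈[1..2] ⇒ +0.418521 -0.754836 = -0.336315;  D = +0.334323+0.036550i
d^2_{1,1}: k∈[0..1] ⇒ +0.127225 -0.688384 = -0.561159;  D = -0.560374-0.029663i
d^2_{2,1}: single k=0 term ⇒ -0.341721;  D = +0.341719-0.001067i
Y_2^{m'}(θ=2.2041,φ=1.305) and Σ D·Y over m':
  (-0.6013-0.1350i)·(-0.2163-0.1272i)  (+0.2708+0.0451i)·(-0.0968+0.3556i)  (+0.3343+0.0365i)·(+0.0160+0.0000i)  (-0.5604-0.0297i)·(+0.0968+0.3556i)  (+0.3417-0.0011i)·(-0.2163+0.1272i)
Y_2^1(R⁻¹ n̂) = -0.041469+0.039811i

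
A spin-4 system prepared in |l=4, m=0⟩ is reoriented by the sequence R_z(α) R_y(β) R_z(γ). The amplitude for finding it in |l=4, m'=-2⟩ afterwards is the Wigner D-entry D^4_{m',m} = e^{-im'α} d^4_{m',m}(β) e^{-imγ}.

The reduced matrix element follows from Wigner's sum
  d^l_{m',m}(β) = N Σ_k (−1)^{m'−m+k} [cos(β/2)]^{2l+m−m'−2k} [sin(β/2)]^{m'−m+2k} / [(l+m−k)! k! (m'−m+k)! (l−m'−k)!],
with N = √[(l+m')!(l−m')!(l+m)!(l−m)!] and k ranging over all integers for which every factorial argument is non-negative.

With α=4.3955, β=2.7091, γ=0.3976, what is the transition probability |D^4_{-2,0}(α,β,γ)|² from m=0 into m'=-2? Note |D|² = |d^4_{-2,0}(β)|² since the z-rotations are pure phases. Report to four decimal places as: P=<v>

D^4_{-2,0}(4.3955,2.7091,0.3976) = e^{-i·-2·4.3955}·d^4_{-2,0}(2.7091)·e^{-i·0·0.3976}. Compute d first:
c=cos(2.7091/2)=0.214565, s=sin(2.7091/2)=0.976710; N=√[2·720·24·24]=910.735966
k∈{2,3,4} keeps every argument non-negative
  k=2: (−1)^0·910.7360/(96)·0.2146^6·0.9767^2 = +0.000883
  k=3: (−1)^1·910.7360/(36)·0.2146^4·0.9767^4 = -0.048796
  k=4: (−1)^2·910.7360/(96)·0.2146^2·0.9767^6 = +0.379168
d^4_{-2,0}(2.7091) = +0.000883 -0.048796 +0.379168 = +0.331255
|D^4_{-2,0}|² = |d^4_{-2,0}(β)|² = (+0.331255)² = 0.109730 (the z-rotation phases have unit modulus)

P=0.1097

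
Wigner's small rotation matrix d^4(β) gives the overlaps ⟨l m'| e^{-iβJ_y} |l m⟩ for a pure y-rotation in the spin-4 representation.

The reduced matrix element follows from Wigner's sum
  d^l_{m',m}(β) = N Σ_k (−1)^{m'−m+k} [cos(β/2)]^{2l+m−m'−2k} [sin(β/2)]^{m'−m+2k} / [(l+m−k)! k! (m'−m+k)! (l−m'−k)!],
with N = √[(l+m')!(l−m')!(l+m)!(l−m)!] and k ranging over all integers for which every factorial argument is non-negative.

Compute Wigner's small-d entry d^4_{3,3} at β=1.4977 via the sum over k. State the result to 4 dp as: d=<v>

d=-0.4182

d^4_{3,3}(β=1.4977) via Wigner's sum:
With c≡cos(β/2)=0.732472 and s≡sin(β/2)=0.680797, N=[5040·1·5040·1]^{1/2}=5040.000000
The bounds max(0,m−m')=0 and min(l+m,l−m')=1 give 2 terms
  k=0: (−1)^0·5040.0000/(5040)·0.7325^8·0.6808^0 = +0.082857
  k=1: (−1)^1·5040.0000/(720)·0.7325^6·0.6808^2 = -0.501049
d^4_{3,3}(1.4977) = +0.082857 -0.501049 = -0.418192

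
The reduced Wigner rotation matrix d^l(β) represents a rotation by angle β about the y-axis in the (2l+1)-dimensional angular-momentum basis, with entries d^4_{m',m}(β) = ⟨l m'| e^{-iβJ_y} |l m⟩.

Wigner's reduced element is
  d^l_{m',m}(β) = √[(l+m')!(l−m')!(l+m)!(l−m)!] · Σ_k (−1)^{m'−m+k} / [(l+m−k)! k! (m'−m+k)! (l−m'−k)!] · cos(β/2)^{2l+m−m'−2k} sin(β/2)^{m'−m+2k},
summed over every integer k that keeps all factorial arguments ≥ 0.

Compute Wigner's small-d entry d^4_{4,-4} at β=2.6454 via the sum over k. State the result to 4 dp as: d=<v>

d^4_{4,-4}(β=2.6454) via Wigner's sum:
Half-angle: c=0.245559, s=0.969382. N=√(40320·1·1·40320)=40320.000000
Admissible k: 0..0 (factorial args all ≥0)
  k=0: (−1)^8·40320.0000/(40320)·0.2456^0·0.9694^8 = +0.779755
d^4_{4,-4}(2.6454) = +0.779755

d=0.7798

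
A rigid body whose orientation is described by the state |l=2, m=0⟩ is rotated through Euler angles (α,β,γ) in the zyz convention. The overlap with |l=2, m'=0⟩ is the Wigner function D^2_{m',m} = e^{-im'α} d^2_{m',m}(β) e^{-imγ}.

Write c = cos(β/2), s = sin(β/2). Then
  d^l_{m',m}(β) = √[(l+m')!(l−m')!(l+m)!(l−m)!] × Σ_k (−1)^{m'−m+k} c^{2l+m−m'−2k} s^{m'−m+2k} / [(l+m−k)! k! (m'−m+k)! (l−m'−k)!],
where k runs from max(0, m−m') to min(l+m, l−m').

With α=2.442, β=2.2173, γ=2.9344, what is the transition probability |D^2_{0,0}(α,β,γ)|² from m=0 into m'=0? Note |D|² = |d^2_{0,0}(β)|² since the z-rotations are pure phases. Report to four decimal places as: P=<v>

P=0.0020

D^2_{0,0}(2.442,2.2173,2.9344) = e^{-i·0·2.442}·d^2_{0,0}(2.2173)·e^{-i·0·2.9344}. Compute d first:
c=cos(2.2173/2)=0.445870, s=sin(2.2173/2)=0.895098; N=√[2·2·2·2]=4.000000
k∈{0,1,2} keeps every argument non-negative
  k=0: (−1)^0·4.0000/(4)·0.4459^4·0.8951^0 = +0.039522
  k=1: (−1)^1·4.0000/(1)·0.4459^2·0.8951^2 = -0.637115
  k=2: (−1)^2·4.0000/(4)·0.4459^0·0.8951^4 = +0.641921
d^2_{0,0}(2.2173) = +0.039522 -0.637115 +0.641921 = +0.044327
|D^2_{0,0}|² = |d^2_{0,0}(β)|² = (+0.044327)² = 0.001965 (the z-rotation phases have unit modulus)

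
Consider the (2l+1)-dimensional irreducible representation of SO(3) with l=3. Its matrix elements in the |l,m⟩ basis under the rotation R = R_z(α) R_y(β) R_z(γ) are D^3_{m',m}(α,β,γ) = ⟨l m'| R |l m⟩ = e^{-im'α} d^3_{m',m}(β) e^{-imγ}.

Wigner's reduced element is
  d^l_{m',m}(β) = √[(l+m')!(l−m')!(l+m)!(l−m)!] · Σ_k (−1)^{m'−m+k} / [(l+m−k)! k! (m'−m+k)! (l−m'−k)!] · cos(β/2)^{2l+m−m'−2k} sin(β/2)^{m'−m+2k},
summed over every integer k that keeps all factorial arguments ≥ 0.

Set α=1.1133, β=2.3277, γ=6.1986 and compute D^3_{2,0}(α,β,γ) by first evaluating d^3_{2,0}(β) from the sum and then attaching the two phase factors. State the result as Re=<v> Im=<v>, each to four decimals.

Split into d^3_{2,0}(β=2.3277) × two z-phases.
c=cos(2.3277/2)=0.395807, s=sin(2.3277/2)=0.918334; N=√[120·1·6·6]=65.726707
k∈{0,1} keeps every argument non-negative
  k=0: (−1)^2·65.7267/(12)·0.3958^4·0.9183^2 = +0.113369
  k=1: (−1)^3·65.7267/(12)·0.3958^2·0.9183^4 = -0.610281
d^3_{2,0}(2.3277) = +0.113369 -0.610281 = -0.496911
Attach z-rotation phases: D = e^{-i(2)(1.1133)}·(-0.496911)·e^{-i(0)(6.1986)} = +0.303015+0.393831i

Re=0.3030 Im=0.3938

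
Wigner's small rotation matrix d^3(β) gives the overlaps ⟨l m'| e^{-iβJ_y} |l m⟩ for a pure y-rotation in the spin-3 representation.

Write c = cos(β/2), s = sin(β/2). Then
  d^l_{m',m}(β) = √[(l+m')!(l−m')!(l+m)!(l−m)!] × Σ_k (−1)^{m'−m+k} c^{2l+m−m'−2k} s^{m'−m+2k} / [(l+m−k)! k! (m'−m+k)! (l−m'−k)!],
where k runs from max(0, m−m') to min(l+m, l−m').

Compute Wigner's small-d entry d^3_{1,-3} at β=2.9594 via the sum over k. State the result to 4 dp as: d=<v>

d=0.0315

d^3_{1,-3}(β=2.9594) via Wigner's sum:
c=cos(2.9594/2)=0.090970, s=sin(2.9594/2)=0.995854; N=√[24·2·1·720]=185.903201
The bounds max(0,m−m')=0 and min(l+m,l−m')=0 give 1 term
  k=0: (−1)^4·185.9032/(48)·0.0910^2·0.9959^4 = +0.031523
d^3_{1,-3}(2.9594) = +0.031523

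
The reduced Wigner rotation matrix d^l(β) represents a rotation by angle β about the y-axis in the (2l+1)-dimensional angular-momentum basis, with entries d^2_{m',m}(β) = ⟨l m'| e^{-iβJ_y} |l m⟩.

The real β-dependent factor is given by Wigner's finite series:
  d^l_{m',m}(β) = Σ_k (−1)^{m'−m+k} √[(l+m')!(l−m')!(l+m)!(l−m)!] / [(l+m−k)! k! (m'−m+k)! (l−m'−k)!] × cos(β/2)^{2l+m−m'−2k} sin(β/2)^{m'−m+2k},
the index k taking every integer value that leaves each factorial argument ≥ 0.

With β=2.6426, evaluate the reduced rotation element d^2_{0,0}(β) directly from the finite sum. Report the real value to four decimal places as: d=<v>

d=0.6565

d^2_{0,0}(β=2.6426) via Wigner's sum:
c=cos(2.6426/2)=0.246916, s=sin(2.6426/2)=0.969037; N=√[2·2·2·2]=4.000000
k: max(0,(0)−(0))=0 … min(2+(0),2−(0))=2
  k=0: (−1)^0·4.0000/(4)·0.2469^4·0.9690^0 = +0.003717
  k=1: (−1)^1·4.0000/(1)·0.2469^2·0.9690^2 = -0.229002
  k=2: (−1)^2·4.0000/(4)·0.2469^0·0.9690^4 = +0.881782
d^2_{0,0}(2.6426) = +0.003717 -0.229002 +0.881782 = +0.656497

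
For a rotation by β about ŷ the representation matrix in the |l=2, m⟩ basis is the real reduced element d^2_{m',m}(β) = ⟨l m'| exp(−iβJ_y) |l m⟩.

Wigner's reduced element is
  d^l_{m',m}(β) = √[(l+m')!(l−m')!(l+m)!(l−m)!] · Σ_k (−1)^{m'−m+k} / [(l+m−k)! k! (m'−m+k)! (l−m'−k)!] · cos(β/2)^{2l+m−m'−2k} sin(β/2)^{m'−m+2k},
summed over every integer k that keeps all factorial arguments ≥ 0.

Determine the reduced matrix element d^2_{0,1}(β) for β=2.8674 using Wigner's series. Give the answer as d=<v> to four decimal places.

d=-0.3192

d^2_{0,1}(β=2.8674) via Wigner's sum:
With c≡cos(β/2)=0.136667 and s≡sin(β/2)=0.990617, N=[2·2·6·1]^{1/2}=4.898979
Admissible k: 1..2 (factorial args all ≥0)
  k=1: (−1)^0·4.8990/(2)·0.1367^3·0.9906^1 = +0.006194
  k=2: (−1)^1·4.8990/(2)·0.1367^1·0.9906^3 = -0.325430
d^2_{0,1}(2.8674) = +0.006194 -0.325430 = -0.319236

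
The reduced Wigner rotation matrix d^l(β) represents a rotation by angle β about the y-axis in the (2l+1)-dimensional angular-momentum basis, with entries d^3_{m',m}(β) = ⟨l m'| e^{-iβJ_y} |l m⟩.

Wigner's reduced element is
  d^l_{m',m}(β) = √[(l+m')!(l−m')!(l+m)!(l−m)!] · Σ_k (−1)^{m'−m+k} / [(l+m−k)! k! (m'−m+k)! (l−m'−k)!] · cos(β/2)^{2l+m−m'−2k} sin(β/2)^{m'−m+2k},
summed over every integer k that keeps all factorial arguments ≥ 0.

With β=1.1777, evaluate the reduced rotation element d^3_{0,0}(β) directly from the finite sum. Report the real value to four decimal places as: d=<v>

d=-0.4341

d^3_{0,0}(β=1.1777) via Wigner's sum:
c=cos(1.1777/2)=0.831580, s=sin(1.1777/2)=0.555405; N=√[6·6·6·6]=36.000000
k∈{0,1,2,3} keeps every argument non-negative
  k=0: (−1)^0·36.0000/(36)·0.8316^6·0.5554^0 = +0.330692
  k=1: (−1)^1·36.0000/(4)·0.8316^4·0.5554^2 = -1.327634
  k=2: (−1)^2·36.0000/(4)·0.8316^2·0.5554^4 = +0.592229
  k=3: (−1)^3·36.0000/(36)·0.8316^0·0.5554^6 = -0.029353
d^3_{0,0}(1.1777) = +0.330692 -1.327634 +0.592229 -0.029353 = -0.434065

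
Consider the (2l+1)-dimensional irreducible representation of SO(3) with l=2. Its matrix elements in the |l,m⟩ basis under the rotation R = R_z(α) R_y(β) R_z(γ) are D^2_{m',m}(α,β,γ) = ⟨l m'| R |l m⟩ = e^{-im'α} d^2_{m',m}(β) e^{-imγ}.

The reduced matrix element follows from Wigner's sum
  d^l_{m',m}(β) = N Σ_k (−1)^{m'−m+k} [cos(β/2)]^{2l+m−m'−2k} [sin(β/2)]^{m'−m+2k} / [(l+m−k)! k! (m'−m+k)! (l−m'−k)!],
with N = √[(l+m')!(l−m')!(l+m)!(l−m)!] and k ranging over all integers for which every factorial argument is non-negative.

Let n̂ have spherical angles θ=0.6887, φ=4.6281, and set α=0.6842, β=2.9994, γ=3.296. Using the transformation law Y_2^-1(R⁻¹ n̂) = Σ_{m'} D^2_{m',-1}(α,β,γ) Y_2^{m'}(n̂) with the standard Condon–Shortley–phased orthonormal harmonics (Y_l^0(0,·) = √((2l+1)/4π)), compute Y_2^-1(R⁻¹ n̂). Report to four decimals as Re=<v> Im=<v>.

Re=0.1621 Im=0.3206

Need the full column D^2_{m',-1} for m'=−2..2 at α=0.6842, β=2.9994, γ=3.296.
cos(β/2)=0.071036, sin(β/2)=0.997474
d^2_{-2,-1}: single k=1 term ⇒ +0.000715;  D = -0.000034-0.000714i
d^2_{-1,-1}: k∈[0..1] ⇒ +0.000025 -0.015062 = -0.015037;  D = +0.010052+0.011183i
d^2_{0,-1}: k∈[0..1] ⇒ -0.000876 +0.172688 = +0.171812;  D = -0.169768-0.026424i
d^2_{1,-1}: k∈[0..1] ⇒ +0.015062 -0.989933 = -0.974871;  D = +0.841228-0.492655i
d^2_{2,-1}: single k=0 term ⇒ -0.140999;  D = +0.049248-0.132118i
Y_2^{m'}(θ=0.6887,φ=4.6281) and Σ D·Y over m':
  (-0.0000-0.0007i)·(-0.1538-0.0262i)  (+0.0101+0.0112i)·(-0.0319+0.3777i)  (-0.1698-0.0264i)·(+0.2486+0.0000i)  (+0.8412-0.4927i)·(+0.0319+0.3777i)  (+0.0492-0.1321i)·(-0.1538+0.0262i)
Y_2^-1(R⁻¹ n̂) = +0.162054+0.320623i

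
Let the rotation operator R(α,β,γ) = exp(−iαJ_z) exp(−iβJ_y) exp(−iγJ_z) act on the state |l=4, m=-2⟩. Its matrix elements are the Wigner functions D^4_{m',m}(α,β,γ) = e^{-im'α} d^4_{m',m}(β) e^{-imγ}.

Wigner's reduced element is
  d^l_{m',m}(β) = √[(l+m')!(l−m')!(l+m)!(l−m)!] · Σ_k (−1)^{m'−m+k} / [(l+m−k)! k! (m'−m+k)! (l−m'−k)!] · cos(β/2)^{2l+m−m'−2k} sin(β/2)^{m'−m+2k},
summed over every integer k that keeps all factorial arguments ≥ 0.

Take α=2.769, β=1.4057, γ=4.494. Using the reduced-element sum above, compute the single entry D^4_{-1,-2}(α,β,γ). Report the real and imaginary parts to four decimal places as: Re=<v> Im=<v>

Re=0.2483 Im=-0.2605

First d^4_{-1,-2}(β=1.4057), then the phase factors e^{-i(-1)α} and e^{-i(-2)γ}:
c=cos(1.4057/2)=0.763003, s=sin(1.4057/2)=0.646395; N=√[6·120·2·720]=1018.233765
Admissible k: 0..2 (factorial args all ≥0)
  k=0: (−1)^1·1018.2338/(240)·0.7630^7·0.6464^1 = -0.412875
  k=1: (−1)^2·1018.2338/(48)·0.7630^5·0.6464^3 = +1.481601
  k=2: (−1)^3·1018.2338/(72)·0.7630^3·0.6464^5 = -0.708897
d^4_{-1,-2}(1.4057) = -0.412875 +1.481601 -0.708897 = +0.359829
D = (-0.931387+0.364031i)·(+0.359829)·(-0.906119+0.423022i) = +0.248266-0.260464i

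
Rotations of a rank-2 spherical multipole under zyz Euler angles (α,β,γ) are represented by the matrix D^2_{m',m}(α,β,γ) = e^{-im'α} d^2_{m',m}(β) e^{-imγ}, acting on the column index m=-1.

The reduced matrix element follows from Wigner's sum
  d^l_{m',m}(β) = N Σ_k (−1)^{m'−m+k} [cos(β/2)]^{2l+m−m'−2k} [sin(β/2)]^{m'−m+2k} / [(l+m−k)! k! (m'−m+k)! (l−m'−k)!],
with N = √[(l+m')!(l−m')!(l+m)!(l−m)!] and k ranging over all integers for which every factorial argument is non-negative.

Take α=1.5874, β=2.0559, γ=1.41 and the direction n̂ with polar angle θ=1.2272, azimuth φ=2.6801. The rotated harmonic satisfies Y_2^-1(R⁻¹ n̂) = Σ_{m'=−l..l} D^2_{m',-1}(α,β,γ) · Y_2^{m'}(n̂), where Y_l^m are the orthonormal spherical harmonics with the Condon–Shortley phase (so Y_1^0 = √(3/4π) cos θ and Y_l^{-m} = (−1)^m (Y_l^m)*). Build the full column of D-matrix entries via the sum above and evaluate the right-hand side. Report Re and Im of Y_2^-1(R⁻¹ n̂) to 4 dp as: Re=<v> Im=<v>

Re=0.1302 Im=-0.1096

Need the full column D^2_{m',-1} for m'=−2..2 at α=1.5874, β=2.0559, γ=1.41.
cos(β/2)=0.516575, sin(β/2)=0.856242
d^2_{-2,-1}: single k=1 term ⇒ +0.236063;  D = -0.030037-0.234144i
d^2_{-1,-1}: k∈[0..1] ⇒ +0.071209 -0.586923 = -0.515714;  D = +0.510362-0.074105i
d^2_{0,-1}: k∈[0..1] ⇒ -0.289116 +0.794325 = +0.505209;  D = +0.080886+0.498692i
d^2_{1,-1}: k∈[0..1] ⇒ +0.586923 -0.537509 = +0.049414;  D = +0.048639-0.008720i
d^2_{2,-1}: single k=0 term ⇒ -0.648564;  D = +0.125036+0.636397i
Y_2^{m'}(θ=1.2272,φ=2.6801) and Σ D·Y over m':
  (-0.0300-0.2341i)·(+0.2066+0.2731i)  (+0.5104-0.0741i)·(-0.2194-0.1091i)  (+0.0809+0.4987i)·(-0.2080+0.0000i)  (+0.0486-0.0087i)·(+0.2194-0.1091i)  (+0.1250+0.6364i)·(+0.2066-0.2731i)
Y_2^-1(R⁻¹ n̂) = +0.130174-0.109606i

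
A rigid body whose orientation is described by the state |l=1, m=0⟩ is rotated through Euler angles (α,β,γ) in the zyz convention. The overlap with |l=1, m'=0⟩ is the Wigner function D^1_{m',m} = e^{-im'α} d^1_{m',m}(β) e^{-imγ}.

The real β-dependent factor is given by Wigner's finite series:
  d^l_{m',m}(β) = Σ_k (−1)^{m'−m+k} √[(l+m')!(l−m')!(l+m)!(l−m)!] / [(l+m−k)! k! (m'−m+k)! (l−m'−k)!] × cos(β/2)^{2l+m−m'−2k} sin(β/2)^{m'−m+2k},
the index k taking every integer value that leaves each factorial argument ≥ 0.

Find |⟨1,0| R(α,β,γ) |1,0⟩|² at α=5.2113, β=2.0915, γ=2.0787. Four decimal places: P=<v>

P=0.2475

Split into d^1_{0,0}(β=2.0915) × two z-phases.
c=cos(2.0915/2)=0.501253, s=sin(2.0915/2)=0.865301; N=√[1·1·1·1]=1.000000
The bounds max(0,m−m')=0 and min(l+m,l−m')=1 give 2 terms
  k=0: (−1)^0·1.0000/(1)·0.5013^2·0.8653^0 = +0.251255
  k=1: (−1)^1·1.0000/(1)·0.5013^0·0.8653^2 = -0.748745
d^1_{0,0}(2.0915) = +0.251255 -0.748745 = -0.497491
|D^1_{0,0}|² = |d^1_{0,0}(β)|² = (-0.497491)² = 0.247497 (the z-rotation phases have unit modulus)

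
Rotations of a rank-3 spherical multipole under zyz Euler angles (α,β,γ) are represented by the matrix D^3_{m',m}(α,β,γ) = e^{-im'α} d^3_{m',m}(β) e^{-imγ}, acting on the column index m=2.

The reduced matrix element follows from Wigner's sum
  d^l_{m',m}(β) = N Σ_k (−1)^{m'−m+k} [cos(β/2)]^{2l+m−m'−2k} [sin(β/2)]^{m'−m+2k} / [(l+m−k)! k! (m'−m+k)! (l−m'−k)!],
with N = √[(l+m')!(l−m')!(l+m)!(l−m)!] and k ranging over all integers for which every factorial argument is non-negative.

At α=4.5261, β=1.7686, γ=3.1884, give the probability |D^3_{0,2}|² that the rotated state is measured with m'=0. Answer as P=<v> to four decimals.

Split into d^3_{0,2}(β=1.7686) × two z-phases.
With c≡cos(β/2)=0.633831 and s≡sin(β/2)=0.773471, N=[6·6·120·1]^{1/2}=65.726707
k: max(0,(2)−(0))=2 … min(3+(2),3−(0))=3
  k=2: (−1)^0·65.7267/(12)·0.6338^4·0.7735^2 = +0.528863
  k=3: (−1)^1·65.7267/(12)·0.6338^2·0.7735^4 = -0.787562
d^3_{0,2}(1.7686) = +0.528863 -0.787562 = -0.258699
|D^3_{0,2}|² = |d^3_{0,2}(β)|² = (-0.258699)² = 0.066925 (the z-rotation phases have unit modulus)

P=0.0669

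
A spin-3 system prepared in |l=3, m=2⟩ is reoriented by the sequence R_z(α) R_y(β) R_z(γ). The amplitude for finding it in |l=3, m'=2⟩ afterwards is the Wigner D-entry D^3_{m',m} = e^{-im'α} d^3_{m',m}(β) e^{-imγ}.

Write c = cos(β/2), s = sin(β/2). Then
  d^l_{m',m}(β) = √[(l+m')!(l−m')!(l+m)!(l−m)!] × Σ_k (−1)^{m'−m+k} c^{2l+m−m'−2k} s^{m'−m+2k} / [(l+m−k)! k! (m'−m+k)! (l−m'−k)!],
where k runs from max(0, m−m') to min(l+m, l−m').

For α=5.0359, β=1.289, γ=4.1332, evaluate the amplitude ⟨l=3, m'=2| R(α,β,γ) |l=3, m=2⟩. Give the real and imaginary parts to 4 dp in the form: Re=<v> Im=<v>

Re=-0.4152 Im=-0.2330

First d^3_{2,2}(β=1.289), then the phase factors e^{-i(2)α} and e^{-i(2)γ}:
With c≡cos(β/2)=0.799400 and s≡sin(β/2)=0.600799, N=[120·1·120·1]^{1/2}=120.000000
Admissible k: 0..1 (factorial args all ≥0)
  k=0: (−1)^0·120.0000/(120)·0.7994^6·0.6008^0 = +0.260967
  k=1: (−1)^1·120.0000/(24)·0.7994^4·0.6008^2 = -0.737030
d^3_{2,2}(1.289) = +0.260967 -0.737030 = -0.476063
Phases: e^{-i·(2)·5.0359}=-0.797882+0.602813i, e^{-i·(2)·4.1332}=-0.400826-0.916154i ⇒ D=-0.415166-0.232966i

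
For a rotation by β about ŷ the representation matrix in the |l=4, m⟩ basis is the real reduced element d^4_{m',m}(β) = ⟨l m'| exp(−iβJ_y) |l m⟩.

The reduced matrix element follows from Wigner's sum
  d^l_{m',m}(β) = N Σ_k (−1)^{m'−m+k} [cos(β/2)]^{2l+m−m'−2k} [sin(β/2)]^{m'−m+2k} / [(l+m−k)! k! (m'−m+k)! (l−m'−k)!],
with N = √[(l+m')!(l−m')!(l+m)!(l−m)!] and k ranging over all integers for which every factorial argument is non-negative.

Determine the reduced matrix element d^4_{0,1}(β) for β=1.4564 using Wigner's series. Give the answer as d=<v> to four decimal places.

d^4_{0,1}(β=1.4564) via Wigner's sum:
Half-angle: c=0.746374, s=0.665527. N=√(24·24·120·6)=643.987578
k: max(0,(1)−(0))=1 … min(4+(1),4−(0))=4
  k=1: (−1)^0·643.9876/(144)·0.7464^7·0.6655^1 = +0.384038
  k=2: (−1)^1·643.9876/(24)·0.7464^5·0.6655^3 = -1.832082
  k=3: (−1)^2·643.9876/(24)·0.7464^3·0.6655^5 = +1.456680
  k=4: (−1)^3·643.9876/(144)·0.7464^1·0.6655^7 = -0.193033
d^4_{0,1}(1.4564) = +0.384038 -1.832082 +1.456680 -0.193033 = -0.184397

d=-0.1844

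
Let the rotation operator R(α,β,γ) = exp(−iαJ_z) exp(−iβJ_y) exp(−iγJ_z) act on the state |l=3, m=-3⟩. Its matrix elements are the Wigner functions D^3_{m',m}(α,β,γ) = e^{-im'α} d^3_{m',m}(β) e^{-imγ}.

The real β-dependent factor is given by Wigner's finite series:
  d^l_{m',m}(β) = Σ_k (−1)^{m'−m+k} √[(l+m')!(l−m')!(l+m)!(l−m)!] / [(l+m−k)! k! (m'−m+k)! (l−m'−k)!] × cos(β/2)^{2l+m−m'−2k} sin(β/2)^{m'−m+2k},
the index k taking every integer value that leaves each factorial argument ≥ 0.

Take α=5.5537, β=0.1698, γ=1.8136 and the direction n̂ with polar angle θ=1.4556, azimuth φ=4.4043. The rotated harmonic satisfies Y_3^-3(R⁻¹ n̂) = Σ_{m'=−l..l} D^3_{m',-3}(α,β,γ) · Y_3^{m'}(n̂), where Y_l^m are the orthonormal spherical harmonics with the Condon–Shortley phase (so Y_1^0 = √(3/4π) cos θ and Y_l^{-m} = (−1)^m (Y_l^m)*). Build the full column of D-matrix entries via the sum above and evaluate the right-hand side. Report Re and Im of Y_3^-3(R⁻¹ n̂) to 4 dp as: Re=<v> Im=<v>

Re=-0.3545 Im=0.1780

Need the full column D^3_{m',-3} for m'=−3..3 at α=5.5537, β=0.1698, γ=1.8136.
cos(β/2)=0.996398, sin(β/2)=0.084798
d^3_{-3,-3}: single k=0 term ⇒ +0.978583;  D = -0.972587-0.108158i
d^3_{-2,-3}: single k=0 term ⇒ -0.203998;  D = +0.136125+0.151938i
d^3_{-1,-3}: single k=0 term ⇒ +0.027450;  D = -0.000029-0.027450i
d^3_{0,-3}: single k=0 term ⇒ -0.002698;  D = -0.001796+0.002013i
d^3_{1,-3}: single k=0 term ⇒ +0.000199;  D = +0.000198-0.000022i
d^3_{2,-3}: single k=0 term ⇒ -0.000011;  D = -0.000009-0.000006i
d^3_{3,-3}: single k=0 term ⇒ +0.000000;  D = +0.000000+0.000000i
Y_3^{m'}(θ=1.4556,φ=4.4043) and Σ D·Y over m':
  (-0.9726-0.1082i)·(+0.3264-0.2464i)  (+0.1361+0.1519i)·(-0.0946-0.0670i)  (-0.0000-0.0275i)·(+0.0909-0.2857i)  (-0.0018+0.0020i)·(-0.1258+0.0000i)  (+0.0002-0.0000i)·(-0.0909-0.2857i)  (-0.0000-0.0000i)·(-0.0946+0.0670i)  (+0.0000+0.0000i)·(-0.3264-0.2464i)
Y_3^-3(R⁻¹ n̂) = -0.354482+0.178031i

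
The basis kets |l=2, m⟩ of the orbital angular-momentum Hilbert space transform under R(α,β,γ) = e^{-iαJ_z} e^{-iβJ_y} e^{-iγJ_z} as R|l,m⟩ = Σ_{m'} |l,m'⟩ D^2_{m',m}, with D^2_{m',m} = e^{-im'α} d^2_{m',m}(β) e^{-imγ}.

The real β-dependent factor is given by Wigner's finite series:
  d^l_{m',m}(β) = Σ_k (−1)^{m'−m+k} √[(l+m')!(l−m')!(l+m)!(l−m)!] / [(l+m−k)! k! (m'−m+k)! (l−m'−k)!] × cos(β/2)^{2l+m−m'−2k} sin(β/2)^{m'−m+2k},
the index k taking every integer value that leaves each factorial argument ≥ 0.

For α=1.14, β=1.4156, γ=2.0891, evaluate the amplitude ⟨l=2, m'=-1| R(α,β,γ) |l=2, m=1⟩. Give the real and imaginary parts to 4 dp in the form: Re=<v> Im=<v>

Re=0.3223 Im=-0.4498

First d^2_{-1,1}(β=1.4156), then the phase factors e^{-i(-1)α} and e^{-i(1)γ}:
With c≡cos(β/2)=0.759794 and s≡sin(β/2)=0.650164, N=[1·6·6·1]^{1/2}=6.000000
k∈{2,3} keeps every argument non-negative
  k=2: (−1)^0·6.0000/(2)·0.7598^2·0.6502^2 = +0.732080
  k=3: (−1)^1·6.0000/(6)·0.7598^0·0.6502^4 = -0.178686
d^2_{-1,1}(1.4156) = +0.732080 -0.178686 = +0.553394
D = (+0.417595+0.908633i)·(+0.553394)·(-0.495407-0.868661i) = +0.322305-0.449849i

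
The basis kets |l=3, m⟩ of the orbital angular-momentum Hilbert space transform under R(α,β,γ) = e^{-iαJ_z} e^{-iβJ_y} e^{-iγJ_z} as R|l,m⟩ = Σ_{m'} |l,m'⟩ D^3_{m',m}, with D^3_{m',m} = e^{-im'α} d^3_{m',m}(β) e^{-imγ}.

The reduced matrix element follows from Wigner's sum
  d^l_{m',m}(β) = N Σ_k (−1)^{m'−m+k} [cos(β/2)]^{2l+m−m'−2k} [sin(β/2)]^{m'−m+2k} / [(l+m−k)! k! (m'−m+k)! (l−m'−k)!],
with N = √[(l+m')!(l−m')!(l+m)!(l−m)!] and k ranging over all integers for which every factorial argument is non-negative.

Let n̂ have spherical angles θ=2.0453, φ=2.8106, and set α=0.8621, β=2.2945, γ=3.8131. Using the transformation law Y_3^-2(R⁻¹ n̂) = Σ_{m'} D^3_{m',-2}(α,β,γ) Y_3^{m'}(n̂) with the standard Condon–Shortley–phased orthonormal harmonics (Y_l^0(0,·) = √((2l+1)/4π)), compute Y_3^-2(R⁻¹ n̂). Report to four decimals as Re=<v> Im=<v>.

Need the full column D^3_{m',-2} for m'=−3..3 at α=0.8621, β=2.2945, γ=3.8131.
cos(β/2)=0.410996, sin(β/2)=0.911637
d^3_{-3,-2}: single k=1 term ⇒ +0.026187;  D = -0.018474-0.018560i
d^3_{-2,-2}: k∈[0..1] ⇒ +0.004820 -0.118567 = -0.113747;  D = +0.113433-0.008453i
d^3_{-1,-2}: k∈[0..1] ⇒ -0.033807 +0.332666 = +0.298859;  D = -0.177112+0.240724i
d^3_{0,-2}: k∈[0..1] ⇒ +0.129884 -0.639034 = -0.509150;  D = -0.114975-0.495999i
d^3_{1,-2}: k∈[0..1] ⇒ -0.332666 +0.818366 = +0.485700;  D = +0.430608+0.224680i
d^3_{2,-2}: k∈[0..1] ⇒ +0.583355 -0.574027 = +0.009329;  D = +0.008659-0.003470i
d^3_{3,-2}: single k=0 term ⇒ -0.633904;  D = -0.203919+0.600209i
Y_3^{m'}(θ=2.0453,φ=2.8106) and Σ D·Y over m':
  (-0.0185-0.0186i)·(-0.1604-0.2460i)  (+0.1134-0.0085i)·(-0.2914-0.2271i)  (-0.1771+0.2407i)·(-0.0119-0.0041i)  (-0.1150-0.4960i)·(+0.3335+0.0000i)  (+0.4306+0.2247i)·(+0.0119-0.0041i)  (+0.0087-0.0035i)·(-0.2914+0.2271i)  (-0.2039+0.6002i)·(+0.1604-0.2460i)
Y_3^-2(R⁻¹ n̂) = +0.047405-0.033034i

Re=0.0474 Im=-0.0330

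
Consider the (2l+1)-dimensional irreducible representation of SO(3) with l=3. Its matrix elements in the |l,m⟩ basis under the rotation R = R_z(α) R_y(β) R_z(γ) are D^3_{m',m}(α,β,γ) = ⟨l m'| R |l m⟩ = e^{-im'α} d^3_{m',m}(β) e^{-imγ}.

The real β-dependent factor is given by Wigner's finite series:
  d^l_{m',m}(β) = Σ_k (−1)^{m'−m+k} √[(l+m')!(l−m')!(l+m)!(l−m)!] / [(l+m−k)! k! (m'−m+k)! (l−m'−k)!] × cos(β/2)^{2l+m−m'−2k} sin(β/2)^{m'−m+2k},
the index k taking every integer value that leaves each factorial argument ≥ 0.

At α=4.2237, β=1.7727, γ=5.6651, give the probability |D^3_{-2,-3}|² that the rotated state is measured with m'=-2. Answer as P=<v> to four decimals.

First d^3_{-2,-3}(β=1.7727), then the phase factors e^{-i(-2)α} and e^{-i(-3)γ}:
With c≡cos(β/2)=0.632244 and s≡sin(β/2)=0.774769, N=[1·120·1·720]^{1/2}=293.938769
The bounds max(0,m−m')=0 and min(l+m,l−m')=0 give 1 term
  k=0: (−1)^1·293.9388/(120)·0.6322^5·0.7748^1 = -0.191722
d^3_{-2,-3}(1.7727) = -0.191722
|D^3_{-2,-3}|² = |d^3_{-2,-3}(β)|² = (-0.191722)² = 0.036757 (the z-rotation phases have unit modulus)

P=0.0368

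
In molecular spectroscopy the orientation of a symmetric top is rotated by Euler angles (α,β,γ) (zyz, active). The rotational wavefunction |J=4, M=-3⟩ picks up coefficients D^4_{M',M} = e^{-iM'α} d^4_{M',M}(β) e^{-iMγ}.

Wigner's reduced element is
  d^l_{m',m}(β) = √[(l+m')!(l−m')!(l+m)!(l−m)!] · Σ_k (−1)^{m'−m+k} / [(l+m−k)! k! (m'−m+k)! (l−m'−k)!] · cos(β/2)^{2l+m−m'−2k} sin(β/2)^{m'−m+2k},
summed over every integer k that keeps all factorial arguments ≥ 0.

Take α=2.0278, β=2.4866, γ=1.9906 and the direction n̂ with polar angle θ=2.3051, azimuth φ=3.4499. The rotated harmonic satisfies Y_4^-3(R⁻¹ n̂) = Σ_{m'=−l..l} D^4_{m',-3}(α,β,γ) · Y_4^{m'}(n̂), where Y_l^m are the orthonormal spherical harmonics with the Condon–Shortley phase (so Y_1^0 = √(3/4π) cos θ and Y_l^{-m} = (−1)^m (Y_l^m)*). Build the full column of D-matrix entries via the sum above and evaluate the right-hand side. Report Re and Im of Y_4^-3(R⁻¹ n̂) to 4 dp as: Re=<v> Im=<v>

Need the full column D^4_{m',-3} for m'=−4..4 at α=2.0278, β=2.4866, γ=1.9906.
cos(β/2)=0.321673, sin(β/2)=0.946851
d^4_{-4,-3}: single k=1 term ⇒ +0.000954;  D = +0.000052+0.000953i
d^4_{-3,-3}: k∈[0..1] ⇒ +0.000115 -0.006953 = -0.006838;  D = -0.005964+0.003345i
d^4_{-2,-3}: k∈[0..1] ⇒ -0.001263 +0.032818 = +0.031555;  D = -0.025997-0.017885i
d^4_{-1,-3}: k∈[0..1] ⇒ +0.007884 -0.113843 = -0.105959;  D = +0.015375-0.104838i
d^4_{0,-3}: k∈[0..1] ⇒ -0.034593 +0.299721 = +0.265128;  D = +0.252378-0.081229i
d^4_{1,-3}: k∈[0..1] ⇒ +0.113843 -0.591820 = -0.477977;  D = +0.332183+0.343680i
d^4_{2,-3}: k∈[0..1] ⇒ -0.284340 +0.821201 = +0.536861;  D = -0.181769+0.505153i
d^4_{3,-3}: k∈[0..1] ⇒ +0.521936 -0.646029 = -0.124093;  D = -0.123321+0.013820i
d^4_{4,-3}: single k=0 term ⇒ -0.620770;  D = +0.334257+0.523094i
Y_4^{m'}(θ=2.3051,φ=3.4499) and Σ D·Y over m':
  (+0.0001+0.0010i)·(+0.0445-0.1268i)  (-0.0060+0.0033i)·(+0.2065-0.2739i)  (-0.0260-0.0179i)·(+0.3223-0.2284i)  (+0.0154-0.1048i)·(+0.0321-0.0102i)  (+0.2524-0.0812i)·(-0.3611+0.0000i)  (+0.3322+0.3437i)·(-0.0321-0.0102i)  (-0.1818+0.5052i)·(+0.3223+0.2284i)  (-0.1233+0.0138i)·(-0.2065-0.2739i)  (+0.3343+0.5231i)·(+0.0445+0.1268i)
Y_4^-3(R⁻¹ n̂) = -0.307673+0.231797i

Re=-0.3077 Im=0.2318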